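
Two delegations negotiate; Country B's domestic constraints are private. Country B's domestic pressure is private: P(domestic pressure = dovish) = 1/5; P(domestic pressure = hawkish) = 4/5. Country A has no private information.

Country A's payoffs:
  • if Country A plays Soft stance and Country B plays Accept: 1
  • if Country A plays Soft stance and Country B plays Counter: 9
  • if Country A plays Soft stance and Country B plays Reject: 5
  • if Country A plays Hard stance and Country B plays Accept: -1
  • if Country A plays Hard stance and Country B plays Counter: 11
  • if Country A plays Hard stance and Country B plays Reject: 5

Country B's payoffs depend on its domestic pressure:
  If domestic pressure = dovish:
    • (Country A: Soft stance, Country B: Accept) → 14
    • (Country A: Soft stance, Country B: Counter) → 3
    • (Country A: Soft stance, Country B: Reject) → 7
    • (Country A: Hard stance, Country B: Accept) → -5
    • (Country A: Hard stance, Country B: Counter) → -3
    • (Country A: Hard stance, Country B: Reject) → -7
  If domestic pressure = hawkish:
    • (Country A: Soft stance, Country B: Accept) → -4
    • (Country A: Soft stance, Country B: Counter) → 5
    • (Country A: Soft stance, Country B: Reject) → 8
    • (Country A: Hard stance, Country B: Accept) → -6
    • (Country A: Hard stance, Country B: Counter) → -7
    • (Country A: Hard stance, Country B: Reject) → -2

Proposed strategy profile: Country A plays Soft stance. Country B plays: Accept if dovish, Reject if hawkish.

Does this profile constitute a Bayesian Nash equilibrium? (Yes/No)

A profile is a BNE iff every type of every player is best-responding given beliefs about the other side.
Country A plays Soft stance: E[Soft stance] = 1/5·(1) + 4/5·(5) = 21/5; E[Hard stance] = 19/5. Best-responding. ✓
Country B (domestic pressure dovish), facing Soft stance: Accept gives 14, Counter gives 3, Reject gives 7. Proposed Accept is best. ✓
Country B (domestic pressure hawkish), facing Soft stance: Accept gives -4, Counter gives 5, Reject gives 8. Proposed Reject is best. ✓

Yes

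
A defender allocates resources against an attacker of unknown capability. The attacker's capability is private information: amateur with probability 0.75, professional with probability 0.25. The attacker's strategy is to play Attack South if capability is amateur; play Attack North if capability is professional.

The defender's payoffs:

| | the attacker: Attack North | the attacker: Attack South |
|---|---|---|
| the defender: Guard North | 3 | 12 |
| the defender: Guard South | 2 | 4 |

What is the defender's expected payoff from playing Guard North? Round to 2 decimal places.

9.75

Take the expectation over the attacker's capability, weighting each type's action by its prior probability.
E[Guard North] = 0.75·12 + 0.25·3 = 9 + 0.75 = 9.75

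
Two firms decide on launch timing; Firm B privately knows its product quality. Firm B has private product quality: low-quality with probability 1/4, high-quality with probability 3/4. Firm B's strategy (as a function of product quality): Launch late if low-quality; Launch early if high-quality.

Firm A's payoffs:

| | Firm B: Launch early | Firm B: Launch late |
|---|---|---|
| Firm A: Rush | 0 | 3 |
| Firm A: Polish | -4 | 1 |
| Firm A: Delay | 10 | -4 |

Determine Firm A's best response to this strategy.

Compute Firm A's expected payoff for each action, taking the expectation over Firm B's type.
E[Rush] = 1/4·(3) + 3/4·(0) = 3/4
E[Polish] = 1/4·(1) + 3/4·(-4) = -11/4
E[Delay] = 1/4·(-4) + 3/4·(10) = 13/2
Best response: Delay (13/2 is the largest).

Delay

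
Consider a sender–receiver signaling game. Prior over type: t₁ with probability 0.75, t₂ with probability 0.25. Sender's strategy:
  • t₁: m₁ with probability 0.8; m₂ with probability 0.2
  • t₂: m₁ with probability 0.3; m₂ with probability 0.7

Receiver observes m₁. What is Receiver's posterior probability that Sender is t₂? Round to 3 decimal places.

Apply Bayes' rule using the sender's strategy as the likelihood.
P(m₁) = 0.75·0.8 + 0.25·0.3 = 0.675
P(t₂ | m₁) = (0.25·0.3) / 0.675 = 0.075 / 0.675 = 0.111111

0.111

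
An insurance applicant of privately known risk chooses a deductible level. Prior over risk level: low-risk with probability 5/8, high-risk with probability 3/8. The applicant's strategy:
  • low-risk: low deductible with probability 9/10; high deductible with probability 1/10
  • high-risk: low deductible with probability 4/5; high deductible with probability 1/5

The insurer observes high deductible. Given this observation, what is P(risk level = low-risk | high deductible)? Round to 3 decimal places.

0.455

P(high deductible) = (5/8)·(1/10) + (3/8)·(1/5) = 11/80
P(low-risk | high deductible) = ((5/8)·(1/10)) / (11/80) = (1/16) / (11/80) = 5/11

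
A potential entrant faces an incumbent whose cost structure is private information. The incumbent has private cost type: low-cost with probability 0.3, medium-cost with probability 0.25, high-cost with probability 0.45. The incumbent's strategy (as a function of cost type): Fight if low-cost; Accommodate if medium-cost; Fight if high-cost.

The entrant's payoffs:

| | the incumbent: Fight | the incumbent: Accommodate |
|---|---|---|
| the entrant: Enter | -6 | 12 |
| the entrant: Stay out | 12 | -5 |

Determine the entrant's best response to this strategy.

Stay out

Compute the entrant's expected payoff for each action, taking the expectation over the incumbent's type.
E[Enter] = 0.3·(-6) + 0.25·(12) + 0.45·(-6) = -1.5
E[Stay out] = 0.3·(12) + 0.25·(-5) + 0.45·(12) = 7.75
Best response: Stay out (7.75 is the largest).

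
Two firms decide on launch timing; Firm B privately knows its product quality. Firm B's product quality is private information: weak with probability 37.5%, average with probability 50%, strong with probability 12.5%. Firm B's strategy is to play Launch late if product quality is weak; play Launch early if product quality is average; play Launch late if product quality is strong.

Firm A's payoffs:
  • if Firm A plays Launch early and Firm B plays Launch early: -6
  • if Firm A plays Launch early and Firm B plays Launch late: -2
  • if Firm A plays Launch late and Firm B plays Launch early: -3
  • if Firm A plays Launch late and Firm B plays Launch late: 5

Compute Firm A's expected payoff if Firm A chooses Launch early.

Take the expectation over Firm B's product quality, weighting each type's action by its prior probability.
E[Launch early] = 0.375·(-2) + 0.5·(-6) + 0.125·(-2) = (-0.75) + (-3) + (-0.25) = -4

-4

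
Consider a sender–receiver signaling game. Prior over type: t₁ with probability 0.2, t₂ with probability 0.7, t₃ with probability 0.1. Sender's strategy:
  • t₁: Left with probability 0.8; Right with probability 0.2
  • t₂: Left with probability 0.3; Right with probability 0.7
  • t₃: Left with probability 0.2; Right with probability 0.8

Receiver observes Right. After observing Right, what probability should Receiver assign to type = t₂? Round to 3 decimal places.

0.803

P(Right) = 0.2·0.2 + 0.7·0.7 + 0.1·0.8 = 0.61
P(t₂ | Right) = (0.7·0.7) / 0.61 = 0.49 / 0.61 = 0.803279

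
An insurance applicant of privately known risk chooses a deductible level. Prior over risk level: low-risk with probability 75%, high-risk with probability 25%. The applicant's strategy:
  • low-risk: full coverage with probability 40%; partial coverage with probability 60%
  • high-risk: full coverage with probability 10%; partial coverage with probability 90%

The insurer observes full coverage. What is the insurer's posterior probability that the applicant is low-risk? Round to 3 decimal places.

0.923

Apply Bayes' rule using the sender's strategy as the likelihood.
P(full coverage) = 0.75·0.4 + 0.25·0.1 = 0.325
P(low-risk | full coverage) = (0.75·0.4) / 0.325 = 0.3 / 0.325 = 0.923077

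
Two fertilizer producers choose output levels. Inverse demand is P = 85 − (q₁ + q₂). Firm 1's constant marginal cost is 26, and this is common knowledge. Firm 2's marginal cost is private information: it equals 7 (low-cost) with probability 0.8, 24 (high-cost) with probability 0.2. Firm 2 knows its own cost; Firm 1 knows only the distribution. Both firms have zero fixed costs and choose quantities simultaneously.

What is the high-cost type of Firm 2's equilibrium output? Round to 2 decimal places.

23.27

Type-c best response for Firm 2: q₂(c) = (85 − c)/2 − q₁/2.
Firm 1 maximizes expected profit; its first-order condition is 85 − 2q₁ − E[q₂] − 26 = 0.
Substituting E[q₂] and solving: E[c₂] = 10.4, so q₁ = (85 − 2·26 + 10.4)/3 = 14.4667.
q₂(high-cost) = (85 − 24 − 14.4667)/2 = 23.2667.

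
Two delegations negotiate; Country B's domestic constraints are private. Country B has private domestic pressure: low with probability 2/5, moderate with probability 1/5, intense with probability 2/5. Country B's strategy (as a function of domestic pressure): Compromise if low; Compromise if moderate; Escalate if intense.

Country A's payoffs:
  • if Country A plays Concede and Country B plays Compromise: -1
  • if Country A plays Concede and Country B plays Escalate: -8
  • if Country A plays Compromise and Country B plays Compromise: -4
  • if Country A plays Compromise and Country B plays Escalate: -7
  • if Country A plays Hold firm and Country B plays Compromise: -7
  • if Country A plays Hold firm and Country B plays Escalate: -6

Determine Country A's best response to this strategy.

Compute Country A's expected payoff for each action, taking the expectation over Country B's type.
E[Concede] = 2/5·(-1) + 1/5·(-1) + 2/5·(-8) = -19/5
E[Compromise] = 2/5·(-4) + 1/5·(-4) + 2/5·(-7) = -26/5
E[Hold firm] = 2/5·(-7) + 1/5·(-7) + 2/5·(-6) = -33/5
Best response: Concede (-19/5 is the largest).

Concede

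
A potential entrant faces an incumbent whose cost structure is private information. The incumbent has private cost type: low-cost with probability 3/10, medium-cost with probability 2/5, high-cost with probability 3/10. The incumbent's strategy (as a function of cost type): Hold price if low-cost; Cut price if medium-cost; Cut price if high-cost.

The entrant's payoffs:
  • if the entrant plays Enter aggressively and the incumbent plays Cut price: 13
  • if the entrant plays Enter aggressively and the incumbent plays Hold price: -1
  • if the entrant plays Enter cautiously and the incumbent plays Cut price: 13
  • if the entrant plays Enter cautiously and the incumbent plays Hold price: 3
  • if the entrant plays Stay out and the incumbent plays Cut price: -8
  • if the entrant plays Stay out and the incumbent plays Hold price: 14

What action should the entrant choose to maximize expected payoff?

E[Enter aggressively] = 3/10·(-1) + 2/5·(13) + 3/10·(13) = 44/5
E[Enter cautiously] = 3/10·(3) + 2/5·(13) + 3/10·(13) = 10
E[Stay out] = 3/10·(14) + 2/5·(-8) + 3/10·(-8) = -7/5
Best response: Enter cautiously (10 is the largest).

Enter cautiously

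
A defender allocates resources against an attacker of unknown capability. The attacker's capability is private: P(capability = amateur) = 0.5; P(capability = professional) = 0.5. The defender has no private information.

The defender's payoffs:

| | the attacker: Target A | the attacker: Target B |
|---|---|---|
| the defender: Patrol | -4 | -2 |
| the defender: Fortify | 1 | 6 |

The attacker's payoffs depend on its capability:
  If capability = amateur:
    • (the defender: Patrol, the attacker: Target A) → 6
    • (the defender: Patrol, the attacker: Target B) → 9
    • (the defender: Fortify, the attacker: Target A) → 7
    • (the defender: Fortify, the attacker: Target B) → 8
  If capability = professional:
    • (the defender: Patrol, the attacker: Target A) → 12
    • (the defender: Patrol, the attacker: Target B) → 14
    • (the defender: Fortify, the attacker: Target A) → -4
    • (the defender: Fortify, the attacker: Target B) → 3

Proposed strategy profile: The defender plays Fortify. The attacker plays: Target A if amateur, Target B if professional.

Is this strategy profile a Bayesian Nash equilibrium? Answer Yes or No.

A profile is a BNE iff every type of every player is best-responding given beliefs about the other side.
The defender plays Fortify: E[Fortify] = 0.5·(1) + 0.5·(6) = 3.5; E[Patrol] = -3. Best-responding. ✓
The attacker (capability amateur), facing Fortify: Target A gives 7, Target B gives 8. Proposed Target A is not best — profitable deviation exists. ✗
The attacker (capability professional), facing Fortify: Target A gives -4, Target B gives 3. Proposed Target B is best. ✓

No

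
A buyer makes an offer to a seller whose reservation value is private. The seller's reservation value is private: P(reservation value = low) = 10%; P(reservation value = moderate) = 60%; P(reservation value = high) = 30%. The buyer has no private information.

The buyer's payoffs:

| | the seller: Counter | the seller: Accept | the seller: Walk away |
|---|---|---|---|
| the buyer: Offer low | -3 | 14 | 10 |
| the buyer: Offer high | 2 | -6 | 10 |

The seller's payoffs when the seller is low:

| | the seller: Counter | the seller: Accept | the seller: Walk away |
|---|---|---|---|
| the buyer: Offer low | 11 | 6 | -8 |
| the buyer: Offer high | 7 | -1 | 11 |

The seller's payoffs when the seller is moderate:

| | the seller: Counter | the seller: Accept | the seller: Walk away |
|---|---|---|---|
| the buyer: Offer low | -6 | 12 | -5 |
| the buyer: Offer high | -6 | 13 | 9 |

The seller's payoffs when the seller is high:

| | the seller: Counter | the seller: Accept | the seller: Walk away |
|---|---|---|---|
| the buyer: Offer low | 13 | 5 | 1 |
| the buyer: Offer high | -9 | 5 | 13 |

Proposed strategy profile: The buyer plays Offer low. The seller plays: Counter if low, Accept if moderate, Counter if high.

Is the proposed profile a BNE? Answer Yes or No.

Yes

The buyer plays Offer low: E[Offer low] = 0.1·(-3) + 0.6·(14) + 0.3·(-3) = 7.2; E[Offer high] = -2.8. Best-responding. ✓
The seller (reservation value low), facing Offer low: Counter gives 11, Accept gives 6, Walk away gives -8. Proposed Counter is best. ✓
The seller (reservation value moderate), facing Offer low: Counter gives -6, Accept gives 12, Walk away gives -5. Proposed Accept is best. ✓
The seller (reservation value high), facing Offer low: Counter gives 13, Accept gives 5, Walk away gives 1. Proposed Counter is best. ✓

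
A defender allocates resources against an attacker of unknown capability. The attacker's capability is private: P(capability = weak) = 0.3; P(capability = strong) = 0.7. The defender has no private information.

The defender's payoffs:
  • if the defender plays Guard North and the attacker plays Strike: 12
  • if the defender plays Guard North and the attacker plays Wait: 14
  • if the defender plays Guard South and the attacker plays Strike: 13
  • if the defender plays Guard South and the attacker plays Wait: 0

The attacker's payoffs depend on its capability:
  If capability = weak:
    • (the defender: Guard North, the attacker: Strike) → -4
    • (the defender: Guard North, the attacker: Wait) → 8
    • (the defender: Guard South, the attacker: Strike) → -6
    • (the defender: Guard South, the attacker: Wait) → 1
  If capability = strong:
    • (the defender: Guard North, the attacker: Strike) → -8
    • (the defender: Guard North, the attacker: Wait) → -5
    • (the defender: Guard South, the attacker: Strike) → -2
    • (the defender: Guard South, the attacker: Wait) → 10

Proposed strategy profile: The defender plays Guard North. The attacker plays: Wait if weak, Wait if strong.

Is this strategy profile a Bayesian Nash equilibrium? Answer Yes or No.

Yes

The defender plays Guard North: E[Guard North] = 0.3·(14) + 0.7·(14) = 14; E[Guard South] = 0. Best-responding. ✓
The attacker (capability weak), facing Guard North: Strike gives -4, Wait gives 8. Proposed Wait is best. ✓
The attacker (capability strong), facing Guard North: Strike gives -8, Wait gives -5. Proposed Wait is best. ✓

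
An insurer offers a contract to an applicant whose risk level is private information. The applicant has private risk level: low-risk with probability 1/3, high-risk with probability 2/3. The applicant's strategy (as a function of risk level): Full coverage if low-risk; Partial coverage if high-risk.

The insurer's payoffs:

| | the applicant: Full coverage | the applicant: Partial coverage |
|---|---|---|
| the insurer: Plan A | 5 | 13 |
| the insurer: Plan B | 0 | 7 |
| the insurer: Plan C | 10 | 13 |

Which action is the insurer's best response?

Plan C

E[Plan A] = 1/3·(5) + 2/3·(13) = 31/3
E[Plan B] = 1/3·(0) + 2/3·(7) = 14/3
E[Plan C] = 1/3·(10) + 2/3·(13) = 12
Best response: Plan C (12 is the largest).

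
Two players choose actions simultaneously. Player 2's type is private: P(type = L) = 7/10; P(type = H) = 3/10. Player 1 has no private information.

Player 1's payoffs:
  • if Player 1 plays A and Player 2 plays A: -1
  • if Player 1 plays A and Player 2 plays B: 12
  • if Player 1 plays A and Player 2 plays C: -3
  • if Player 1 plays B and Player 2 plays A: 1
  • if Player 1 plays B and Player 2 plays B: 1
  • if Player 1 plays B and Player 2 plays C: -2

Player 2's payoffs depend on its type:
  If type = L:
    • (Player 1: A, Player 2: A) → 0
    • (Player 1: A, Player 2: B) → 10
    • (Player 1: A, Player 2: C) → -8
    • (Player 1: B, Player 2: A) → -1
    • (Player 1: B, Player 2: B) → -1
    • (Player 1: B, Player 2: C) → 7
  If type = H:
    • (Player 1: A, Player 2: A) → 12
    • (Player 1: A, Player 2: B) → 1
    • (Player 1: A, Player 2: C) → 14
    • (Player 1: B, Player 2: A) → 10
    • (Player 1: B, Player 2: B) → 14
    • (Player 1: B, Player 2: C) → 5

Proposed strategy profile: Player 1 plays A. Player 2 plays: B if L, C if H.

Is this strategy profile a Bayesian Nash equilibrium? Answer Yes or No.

Yes

Player 1 plays A: E[A] = 7/10·(12) + 3/10·(-3) = 15/2; E[B] = 1/10. Best-responding. ✓
Player 2 (type L), facing A: A gives 0, B gives 10, C gives -8. Proposed B is best. ✓
Player 2 (type H), facing A: A gives 12, B gives 1, C gives 14. Proposed C is best. ✓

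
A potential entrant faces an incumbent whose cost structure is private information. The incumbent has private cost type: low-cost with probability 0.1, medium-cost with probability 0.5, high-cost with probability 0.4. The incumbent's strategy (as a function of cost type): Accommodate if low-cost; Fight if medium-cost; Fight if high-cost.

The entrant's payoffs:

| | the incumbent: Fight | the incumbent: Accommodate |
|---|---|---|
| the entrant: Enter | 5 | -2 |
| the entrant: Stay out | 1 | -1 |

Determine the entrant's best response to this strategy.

Enter

E[Enter] = 0.1·(-2) + 0.5·(5) + 0.4·(5) = 4.3
E[Stay out] = 0.1·(-1) + 0.5·(1) + 0.4·(1) = 0.8
Best response: Enter (4.3 is the largest).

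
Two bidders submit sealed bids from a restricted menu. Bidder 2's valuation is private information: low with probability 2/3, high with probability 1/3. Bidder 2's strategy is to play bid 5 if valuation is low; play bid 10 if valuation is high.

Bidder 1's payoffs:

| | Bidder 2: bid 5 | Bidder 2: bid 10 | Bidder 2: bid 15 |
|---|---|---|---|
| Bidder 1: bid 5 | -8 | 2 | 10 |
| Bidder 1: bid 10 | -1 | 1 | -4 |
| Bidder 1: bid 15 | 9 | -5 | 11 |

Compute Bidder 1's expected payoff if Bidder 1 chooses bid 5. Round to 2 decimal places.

Take the expectation over Bidder 2's valuation, weighting each type's action by its prior probability.
E[bid 5] = 2/3·(-8) + 1/3·2 = (-16/3) + 2/3 = -14/3

-4.67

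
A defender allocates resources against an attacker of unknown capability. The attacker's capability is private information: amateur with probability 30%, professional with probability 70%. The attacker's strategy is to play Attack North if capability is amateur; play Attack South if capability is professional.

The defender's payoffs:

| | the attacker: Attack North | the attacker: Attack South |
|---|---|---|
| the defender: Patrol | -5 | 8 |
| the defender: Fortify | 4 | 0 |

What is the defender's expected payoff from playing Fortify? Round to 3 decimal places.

E[Fortify] = 0.3·4 + 0.7·0 = 1.2 + 0 = 1.2

1.200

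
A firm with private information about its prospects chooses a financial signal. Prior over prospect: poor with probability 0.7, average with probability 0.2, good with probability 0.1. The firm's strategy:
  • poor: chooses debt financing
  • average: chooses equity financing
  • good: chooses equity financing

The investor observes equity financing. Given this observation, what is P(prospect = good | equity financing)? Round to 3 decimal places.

P(equity financing) = 0.7·0 + 0.2·1 + 0.1·1 = 0.3
P(good | equity financing) = (0.1·1) / 0.3 = 0.1 / 0.3 = 0.333333

0.333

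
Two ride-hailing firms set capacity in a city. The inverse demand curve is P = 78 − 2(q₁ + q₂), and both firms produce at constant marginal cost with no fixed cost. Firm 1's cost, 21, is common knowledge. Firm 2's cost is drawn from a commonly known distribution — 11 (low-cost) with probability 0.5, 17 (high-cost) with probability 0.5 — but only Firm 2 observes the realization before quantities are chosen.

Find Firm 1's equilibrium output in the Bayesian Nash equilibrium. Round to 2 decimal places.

Type-c best response for Firm 2: q₂(c) = (78 − c)/4 − q₁/2.
Firm 1 maximizes expected profit; its first-order condition is 78 − 4q₁ − 2E[q₂] − 21 = 0.
Substituting E[q₂] and solving: E[c₂] = 14, so q₁ = (78 − 2·21 + 14)/6 = 8.33333.

8.33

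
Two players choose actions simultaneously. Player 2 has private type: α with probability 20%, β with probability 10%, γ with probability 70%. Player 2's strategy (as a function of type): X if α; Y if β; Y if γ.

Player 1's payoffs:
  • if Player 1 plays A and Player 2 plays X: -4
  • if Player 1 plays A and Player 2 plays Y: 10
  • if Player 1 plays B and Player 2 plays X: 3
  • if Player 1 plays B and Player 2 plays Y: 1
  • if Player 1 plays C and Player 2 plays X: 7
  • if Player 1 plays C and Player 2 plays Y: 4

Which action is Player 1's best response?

Compute Player 1's expected payoff for each action, taking the expectation over Player 2's type.
E[A] = 0.2·(-4) + 0.1·(10) + 0.7·(10) = 7.2
E[B] = 0.2·(3) + 0.1·(1) + 0.7·(1) = 1.4
E[C] = 0.2·(7) + 0.1·(4) + 0.7·(4) = 4.6
Best response: A (7.2 is the largest).

A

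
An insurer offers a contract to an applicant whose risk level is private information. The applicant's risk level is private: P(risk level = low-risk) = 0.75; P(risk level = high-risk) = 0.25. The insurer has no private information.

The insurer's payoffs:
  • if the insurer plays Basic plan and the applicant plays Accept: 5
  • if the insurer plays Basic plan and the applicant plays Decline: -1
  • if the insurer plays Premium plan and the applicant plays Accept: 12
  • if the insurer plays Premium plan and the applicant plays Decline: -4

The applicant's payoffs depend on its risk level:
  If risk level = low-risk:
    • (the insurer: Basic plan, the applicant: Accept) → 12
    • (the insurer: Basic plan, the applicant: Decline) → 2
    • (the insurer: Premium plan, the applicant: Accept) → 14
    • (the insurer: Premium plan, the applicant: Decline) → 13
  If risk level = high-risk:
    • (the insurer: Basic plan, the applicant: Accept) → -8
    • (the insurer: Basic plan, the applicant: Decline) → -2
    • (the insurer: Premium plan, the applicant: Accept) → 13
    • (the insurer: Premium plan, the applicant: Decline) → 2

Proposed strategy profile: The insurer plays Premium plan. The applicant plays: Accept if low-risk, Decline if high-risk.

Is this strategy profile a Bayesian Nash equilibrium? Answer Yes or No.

The insurer plays Premium plan: E[Premium plan] = 0.75·(12) + 0.25·(-4) = 8; E[Basic plan] = 3.5. Best-responding. ✓
The applicant (risk level low-risk), facing Premium plan: Accept gives 14, Decline gives 13. Proposed Accept is best. ✓
The applicant (risk level high-risk), facing Premium plan: Accept gives 13, Decline gives 2. Proposed Decline is not best — profitable deviation exists. ✗

No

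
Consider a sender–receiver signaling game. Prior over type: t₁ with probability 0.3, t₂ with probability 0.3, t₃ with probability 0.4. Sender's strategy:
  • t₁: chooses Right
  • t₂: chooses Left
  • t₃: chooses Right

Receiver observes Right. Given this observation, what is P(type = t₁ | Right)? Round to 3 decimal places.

Apply Bayes' rule using the sender's strategy as the likelihood.
P(Right) = 0.3·1 + 0.3·0 + 0.4·1 = 0.7
P(t₁ | Right) = (0.3·1) / 0.7 = 0.3 / 0.7 = 0.428571

0.429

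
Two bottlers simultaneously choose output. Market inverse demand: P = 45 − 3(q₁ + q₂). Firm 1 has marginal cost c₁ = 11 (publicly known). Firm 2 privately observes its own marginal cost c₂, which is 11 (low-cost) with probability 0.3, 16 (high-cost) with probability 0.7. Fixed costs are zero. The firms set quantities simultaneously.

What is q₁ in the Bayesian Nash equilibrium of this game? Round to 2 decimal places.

Type-c best response for Firm 2: q₂(c) = (45 − c)/6 − q₁/2.
Firm 1 maximizes expected profit; its first-order condition is 45 − 6q₁ − 3E[q₂] − 11 = 0.
Substituting E[q₂] and solving: E[c₂] = 14.5, so q₁ = (45 − 2·11 + 14.5)/9 = 4.16667.

4.17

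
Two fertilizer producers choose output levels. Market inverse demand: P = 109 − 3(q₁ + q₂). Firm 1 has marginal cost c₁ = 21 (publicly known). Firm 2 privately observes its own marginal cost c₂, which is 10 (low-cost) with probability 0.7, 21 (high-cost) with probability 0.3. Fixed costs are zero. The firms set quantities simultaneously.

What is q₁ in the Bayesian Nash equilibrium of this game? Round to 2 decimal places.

Firm 2 with cost c maximizes (109 − 3(q₁+q₂) − c)·q₂, giving q₂(c) = (109 − c − 3q₁)/6.
E[c₂] = 0.7·10 + 0.3·21 = 13.3
Firm 1's FOC against E[q₂] yields q₁ = (109 − 2·21 + E[c₂])/9 = (109 − 42 + 13.3)/9 = 8.92222.

8.92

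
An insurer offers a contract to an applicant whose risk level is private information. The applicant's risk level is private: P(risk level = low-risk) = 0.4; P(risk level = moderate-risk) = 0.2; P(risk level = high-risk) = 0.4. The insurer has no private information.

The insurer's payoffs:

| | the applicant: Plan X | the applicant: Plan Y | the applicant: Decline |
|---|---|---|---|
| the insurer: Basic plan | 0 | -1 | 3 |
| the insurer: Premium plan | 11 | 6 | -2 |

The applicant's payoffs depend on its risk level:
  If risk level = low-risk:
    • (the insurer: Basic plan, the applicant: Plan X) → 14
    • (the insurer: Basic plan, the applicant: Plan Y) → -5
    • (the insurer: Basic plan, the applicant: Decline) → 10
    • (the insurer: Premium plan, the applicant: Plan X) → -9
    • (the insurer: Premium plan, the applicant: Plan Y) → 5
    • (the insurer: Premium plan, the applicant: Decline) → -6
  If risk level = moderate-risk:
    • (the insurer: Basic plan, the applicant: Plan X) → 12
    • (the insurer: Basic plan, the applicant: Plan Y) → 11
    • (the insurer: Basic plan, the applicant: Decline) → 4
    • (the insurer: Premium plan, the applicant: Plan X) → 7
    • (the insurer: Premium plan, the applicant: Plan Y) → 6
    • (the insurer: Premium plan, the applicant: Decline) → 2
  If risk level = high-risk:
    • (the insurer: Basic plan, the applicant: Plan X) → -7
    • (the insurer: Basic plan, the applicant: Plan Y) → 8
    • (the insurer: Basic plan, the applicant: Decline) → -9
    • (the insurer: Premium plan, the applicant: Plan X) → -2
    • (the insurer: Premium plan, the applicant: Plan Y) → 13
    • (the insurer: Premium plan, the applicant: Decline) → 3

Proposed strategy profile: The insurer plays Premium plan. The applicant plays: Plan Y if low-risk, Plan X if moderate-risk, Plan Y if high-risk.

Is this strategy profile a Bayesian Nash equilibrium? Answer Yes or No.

The insurer plays Premium plan: E[Premium plan] = 0.4·(6) + 0.2·(11) + 0.4·(6) = 7; E[Basic plan] = -0.8. Best-responding. ✓
The applicant (risk level low-risk), facing Premium plan: Plan X gives -9, Plan Y gives 5, Decline gives -6. Proposed Plan Y is best. ✓
The applicant (risk level moderate-risk), facing Premium plan: Plan X gives 7, Plan Y gives 6, Decline gives 2. Proposed Plan X is best. ✓
The applicant (risk level high-risk), facing Premium plan: Plan X gives -2, Plan Y gives 13, Decline gives 3. Proposed Plan Y is best. ✓

Yes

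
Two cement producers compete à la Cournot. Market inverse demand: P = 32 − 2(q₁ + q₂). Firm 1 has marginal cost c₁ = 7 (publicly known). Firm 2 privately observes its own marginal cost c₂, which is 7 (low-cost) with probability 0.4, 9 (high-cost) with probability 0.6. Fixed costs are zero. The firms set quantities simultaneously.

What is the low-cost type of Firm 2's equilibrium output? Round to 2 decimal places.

4.07

Type-c best response for Firm 2: q₂(c) = (32 − c)/4 − q₁/2.
Firm 1 maximizes expected profit; its first-order condition is 32 − 4q₁ − 2E[q₂] − 7 = 0.
Substituting E[q₂] and solving: E[c₂] = 8.2, so q₁ = (32 − 2·7 + 8.2)/6 = 4.36667.
q₂(low-cost) = (32 − 7 − 2·4.36667)/4 = 4.06667.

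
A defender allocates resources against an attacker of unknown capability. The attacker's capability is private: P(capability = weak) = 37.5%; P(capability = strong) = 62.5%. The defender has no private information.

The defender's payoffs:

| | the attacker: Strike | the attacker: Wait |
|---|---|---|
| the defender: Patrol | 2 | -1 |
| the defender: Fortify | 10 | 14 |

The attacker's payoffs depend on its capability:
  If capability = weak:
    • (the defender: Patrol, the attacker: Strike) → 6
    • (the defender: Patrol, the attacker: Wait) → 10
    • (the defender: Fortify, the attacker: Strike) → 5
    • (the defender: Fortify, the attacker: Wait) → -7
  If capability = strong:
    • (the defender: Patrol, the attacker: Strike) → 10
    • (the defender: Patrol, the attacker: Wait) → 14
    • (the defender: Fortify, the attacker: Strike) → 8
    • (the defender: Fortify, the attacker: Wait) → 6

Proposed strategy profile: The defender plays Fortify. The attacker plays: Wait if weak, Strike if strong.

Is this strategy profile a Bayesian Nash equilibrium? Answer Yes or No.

No

The defender plays Fortify: E[Fortify] = 0.375·(14) + 0.625·(10) = 11.5; E[Patrol] = 0.875. Best-responding. ✓
The attacker (capability weak), facing Fortify: Strike gives 5, Wait gives -7. Proposed Wait is not best — profitable deviation exists. ✗
The attacker (capability strong), facing Fortify: Strike gives 8, Wait gives 6. Proposed Strike is best. ✓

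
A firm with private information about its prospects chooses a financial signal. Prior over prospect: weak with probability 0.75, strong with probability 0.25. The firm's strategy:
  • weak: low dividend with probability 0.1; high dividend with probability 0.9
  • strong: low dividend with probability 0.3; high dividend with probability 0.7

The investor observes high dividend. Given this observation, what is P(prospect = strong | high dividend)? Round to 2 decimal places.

Apply Bayes' rule using the sender's strategy as the likelihood.
P(high dividend) = 0.75·0.9 + 0.25·0.7 = 0.85
P(strong | high dividend) = (0.25·0.7) / 0.85 = 0.175 / 0.85 = 0.205882

0.21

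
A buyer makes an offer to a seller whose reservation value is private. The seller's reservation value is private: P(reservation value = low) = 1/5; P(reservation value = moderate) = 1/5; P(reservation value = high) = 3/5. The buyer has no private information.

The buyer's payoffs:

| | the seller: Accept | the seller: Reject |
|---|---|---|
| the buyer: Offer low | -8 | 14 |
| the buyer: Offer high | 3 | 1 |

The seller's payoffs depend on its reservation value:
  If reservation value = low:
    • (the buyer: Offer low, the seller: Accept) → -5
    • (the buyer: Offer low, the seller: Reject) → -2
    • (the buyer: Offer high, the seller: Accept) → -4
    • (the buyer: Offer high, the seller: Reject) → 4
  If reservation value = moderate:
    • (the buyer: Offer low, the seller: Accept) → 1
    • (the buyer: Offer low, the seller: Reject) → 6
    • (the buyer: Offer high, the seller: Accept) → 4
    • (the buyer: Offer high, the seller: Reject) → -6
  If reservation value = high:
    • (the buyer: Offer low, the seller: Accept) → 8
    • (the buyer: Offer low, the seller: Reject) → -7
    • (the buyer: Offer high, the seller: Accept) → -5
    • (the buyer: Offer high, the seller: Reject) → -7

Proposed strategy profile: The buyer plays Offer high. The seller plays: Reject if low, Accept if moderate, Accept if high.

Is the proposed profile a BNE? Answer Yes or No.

Yes

The buyer plays Offer high: E[Offer high] = 1/5·(1) + 1/5·(3) + 3/5·(3) = 13/5; E[Offer low] = -18/5. Best-responding. ✓
The seller (reservation value low), facing Offer high: Accept gives -4, Reject gives 4. Proposed Reject is best. ✓
The seller (reservation value moderate), facing Offer high: Accept gives 4, Reject gives -6. Proposed Accept is best. ✓
The seller (reservation value high), facing Offer high: Accept gives -5, Reject gives -7. Proposed Accept is best. ✓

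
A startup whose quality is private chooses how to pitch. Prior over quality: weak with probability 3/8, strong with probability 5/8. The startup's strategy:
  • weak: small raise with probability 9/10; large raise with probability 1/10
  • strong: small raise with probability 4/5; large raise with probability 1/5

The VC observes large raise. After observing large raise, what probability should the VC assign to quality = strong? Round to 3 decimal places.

P(large raise) = (3/8)·(1/10) + (5/8)·(1/5) = 13/80
P(strong | large raise) = ((5/8)·(1/5)) / (13/80) = (1/8) / (13/80) = 10/13

0.769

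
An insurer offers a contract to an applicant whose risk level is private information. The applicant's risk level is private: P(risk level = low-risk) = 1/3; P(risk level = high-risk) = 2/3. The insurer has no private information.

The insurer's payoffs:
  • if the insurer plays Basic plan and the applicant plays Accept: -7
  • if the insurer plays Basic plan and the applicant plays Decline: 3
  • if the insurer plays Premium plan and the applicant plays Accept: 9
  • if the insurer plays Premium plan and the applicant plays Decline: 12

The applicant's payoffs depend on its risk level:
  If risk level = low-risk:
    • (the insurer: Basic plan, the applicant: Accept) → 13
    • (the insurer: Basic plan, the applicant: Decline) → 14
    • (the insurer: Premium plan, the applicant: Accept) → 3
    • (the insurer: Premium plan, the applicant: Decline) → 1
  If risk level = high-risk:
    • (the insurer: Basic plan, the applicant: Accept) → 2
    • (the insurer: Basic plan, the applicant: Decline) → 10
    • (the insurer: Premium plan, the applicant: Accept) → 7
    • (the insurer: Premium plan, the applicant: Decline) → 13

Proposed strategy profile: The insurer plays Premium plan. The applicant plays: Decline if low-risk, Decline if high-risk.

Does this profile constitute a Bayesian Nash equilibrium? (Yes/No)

No

The insurer plays Premium plan: E[Premium plan] = 1/3·(12) + 2/3·(12) = 12; E[Basic plan] = 3. Best-responding. ✓
The applicant (risk level low-risk), facing Premium plan: Accept gives 3, Decline gives 1. Proposed Decline is not best — profitable deviation exists. ✗
The applicant (risk level high-risk), facing Premium plan: Accept gives 7, Decline gives 13. Proposed Decline is best. ✓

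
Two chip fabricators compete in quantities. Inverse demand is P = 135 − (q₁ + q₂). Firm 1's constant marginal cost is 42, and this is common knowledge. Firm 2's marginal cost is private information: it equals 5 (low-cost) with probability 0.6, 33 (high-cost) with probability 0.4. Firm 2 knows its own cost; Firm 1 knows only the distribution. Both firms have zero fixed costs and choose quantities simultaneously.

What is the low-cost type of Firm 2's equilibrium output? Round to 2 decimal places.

53.80

Type-c best response for Firm 2: q₂(c) = (135 − c)/2 − q₁/2.
Firm 1 maximizes expected profit; its first-order condition is 135 − 2q₁ − E[q₂] − 42 = 0.
Substituting E[q₂] and solving: E[c₂] = 16.2, so q₁ = (135 − 2·42 + 16.2)/3 = 22.4.
q₂(low-cost) = (135 − 5 − 22.4)/2 = 53.8.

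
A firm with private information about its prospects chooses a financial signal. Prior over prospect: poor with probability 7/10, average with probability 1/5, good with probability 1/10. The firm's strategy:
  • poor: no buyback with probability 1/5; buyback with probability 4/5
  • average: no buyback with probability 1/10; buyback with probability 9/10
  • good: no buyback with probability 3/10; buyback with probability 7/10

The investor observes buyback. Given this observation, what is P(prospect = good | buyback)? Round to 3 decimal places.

0.086

P(buyback) = (7/10)·(4/5) + (1/5)·(9/10) + (1/10)·(7/10) = 81/100
P(good | buyback) = ((1/10)·(7/10)) / (81/100) = (7/100) / (81/100) = 7/81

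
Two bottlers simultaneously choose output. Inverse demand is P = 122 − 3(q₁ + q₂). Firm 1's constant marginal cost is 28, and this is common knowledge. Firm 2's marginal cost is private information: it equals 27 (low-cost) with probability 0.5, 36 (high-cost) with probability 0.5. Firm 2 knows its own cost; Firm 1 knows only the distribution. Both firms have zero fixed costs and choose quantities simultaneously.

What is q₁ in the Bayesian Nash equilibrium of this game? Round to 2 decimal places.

Each type of Firm 2 best-responds to q₁; Firm 1 best-responds to the expected q₂ over Firm 2's types.
Firm 2 with cost c maximizes (122 − 3(q₁+q₂) − c)·q₂, giving q₂(c) = (122 − c − 3q₁)/6.
E[c₂] = 0.5·27 + 0.5·36 = 31.5
Firm 1's FOC against E[q₂] yields q₁ = (122 − 2·28 + E[c₂])/9 = (122 − 56 + 31.5)/9 = 10.8333.

10.83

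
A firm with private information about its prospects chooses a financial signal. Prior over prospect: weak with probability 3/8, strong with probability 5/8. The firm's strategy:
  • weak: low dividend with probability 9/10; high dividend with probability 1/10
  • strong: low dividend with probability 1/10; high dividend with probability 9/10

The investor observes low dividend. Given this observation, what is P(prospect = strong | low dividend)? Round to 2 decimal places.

P(low dividend) = (3/8)·(9/10) + (5/8)·(1/10) = 2/5
P(strong | low dividend) = ((5/8)·(1/10)) / (2/5) = (1/16) / (2/5) = 5/32

0.16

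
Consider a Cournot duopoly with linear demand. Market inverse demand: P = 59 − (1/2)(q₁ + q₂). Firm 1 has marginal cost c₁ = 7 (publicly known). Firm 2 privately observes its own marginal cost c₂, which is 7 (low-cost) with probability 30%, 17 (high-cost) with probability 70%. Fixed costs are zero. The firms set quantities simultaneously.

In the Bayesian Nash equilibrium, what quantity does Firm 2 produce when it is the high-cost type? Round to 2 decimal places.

Type-c best response for Firm 2: q₂(c) = (59 − c) − q₁/2.
Firm 1 maximizes expected profit; its first-order condition is 59 − q₁ − (1/2)E[q₂] − 7 = 0.
Substituting E[q₂] and solving: E[c₂] = 14, so q₁ = (59 − 2·7 + 14)/(3/2) = 39.3333.
q₂(high-cost) = (59 − 17 − (1/2)·39.3333) = 22.3333.

22.33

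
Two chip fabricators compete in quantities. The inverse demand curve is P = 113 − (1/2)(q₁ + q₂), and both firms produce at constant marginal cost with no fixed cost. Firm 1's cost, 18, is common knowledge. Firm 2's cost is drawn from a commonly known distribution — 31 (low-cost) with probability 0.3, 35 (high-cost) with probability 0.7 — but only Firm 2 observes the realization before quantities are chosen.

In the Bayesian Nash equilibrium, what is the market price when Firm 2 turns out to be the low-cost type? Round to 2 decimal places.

Firm 2 with cost c maximizes (113 − (1/2)(q₁+q₂) − c)·q₂, giving q₂(c) = (113 − c − (1/2)q₁).
E[c₂] = 0.3·31 + 0.7·35 = 33.8
Firm 1's FOC against E[q₂] yields q₁ = (113 − 2·18 + E[c₂])/(3/2) = (113 − 36 + 33.8)/(3/2) = 73.8667.
q₂(low-cost) = 45.0667, so P = 113 − (1/2)·(73.8667 + 45.0667) = 53.5333.

53.53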